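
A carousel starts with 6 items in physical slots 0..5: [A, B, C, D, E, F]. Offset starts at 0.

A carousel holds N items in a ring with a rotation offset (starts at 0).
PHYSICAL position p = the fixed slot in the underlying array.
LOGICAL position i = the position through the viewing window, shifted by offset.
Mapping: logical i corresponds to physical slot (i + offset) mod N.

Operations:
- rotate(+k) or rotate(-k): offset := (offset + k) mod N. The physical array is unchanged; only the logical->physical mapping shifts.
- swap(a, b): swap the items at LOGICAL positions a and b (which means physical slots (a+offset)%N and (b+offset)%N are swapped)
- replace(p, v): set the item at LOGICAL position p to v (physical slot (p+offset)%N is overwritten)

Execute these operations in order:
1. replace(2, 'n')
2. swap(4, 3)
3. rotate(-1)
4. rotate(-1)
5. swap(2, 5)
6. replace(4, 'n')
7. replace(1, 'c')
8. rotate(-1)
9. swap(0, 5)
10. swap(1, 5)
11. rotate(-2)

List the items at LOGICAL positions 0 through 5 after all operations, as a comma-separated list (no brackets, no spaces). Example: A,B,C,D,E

Answer: B,D,n,A,c,E

Derivation:
After op 1 (replace(2, 'n')): offset=0, physical=[A,B,n,D,E,F], logical=[A,B,n,D,E,F]
After op 2 (swap(4, 3)): offset=0, physical=[A,B,n,E,D,F], logical=[A,B,n,E,D,F]
After op 3 (rotate(-1)): offset=5, physical=[A,B,n,E,D,F], logical=[F,A,B,n,E,D]
After op 4 (rotate(-1)): offset=4, physical=[A,B,n,E,D,F], logical=[D,F,A,B,n,E]
After op 5 (swap(2, 5)): offset=4, physical=[E,B,n,A,D,F], logical=[D,F,E,B,n,A]
After op 6 (replace(4, 'n')): offset=4, physical=[E,B,n,A,D,F], logical=[D,F,E,B,n,A]
After op 7 (replace(1, 'c')): offset=4, physical=[E,B,n,A,D,c], logical=[D,c,E,B,n,A]
After op 8 (rotate(-1)): offset=3, physical=[E,B,n,A,D,c], logical=[A,D,c,E,B,n]
After op 9 (swap(0, 5)): offset=3, physical=[E,B,A,n,D,c], logical=[n,D,c,E,B,A]
After op 10 (swap(1, 5)): offset=3, physical=[E,B,D,n,A,c], logical=[n,A,c,E,B,D]
After op 11 (rotate(-2)): offset=1, physical=[E,B,D,n,A,c], logical=[B,D,n,A,c,E]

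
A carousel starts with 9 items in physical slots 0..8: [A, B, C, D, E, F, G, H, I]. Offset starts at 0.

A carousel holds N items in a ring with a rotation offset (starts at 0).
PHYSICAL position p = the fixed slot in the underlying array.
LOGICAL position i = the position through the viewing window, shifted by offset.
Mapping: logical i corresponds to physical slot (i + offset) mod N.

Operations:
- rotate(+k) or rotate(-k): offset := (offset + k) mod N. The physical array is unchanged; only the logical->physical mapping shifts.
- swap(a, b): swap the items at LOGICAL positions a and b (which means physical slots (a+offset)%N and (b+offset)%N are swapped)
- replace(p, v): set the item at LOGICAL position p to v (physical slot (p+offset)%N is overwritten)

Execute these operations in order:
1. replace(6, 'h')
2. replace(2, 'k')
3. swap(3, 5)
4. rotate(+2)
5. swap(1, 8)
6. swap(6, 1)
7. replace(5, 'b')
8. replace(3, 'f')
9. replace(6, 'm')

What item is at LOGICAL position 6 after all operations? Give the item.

After op 1 (replace(6, 'h')): offset=0, physical=[A,B,C,D,E,F,h,H,I], logical=[A,B,C,D,E,F,h,H,I]
After op 2 (replace(2, 'k')): offset=0, physical=[A,B,k,D,E,F,h,H,I], logical=[A,B,k,D,E,F,h,H,I]
After op 3 (swap(3, 5)): offset=0, physical=[A,B,k,F,E,D,h,H,I], logical=[A,B,k,F,E,D,h,H,I]
After op 4 (rotate(+2)): offset=2, physical=[A,B,k,F,E,D,h,H,I], logical=[k,F,E,D,h,H,I,A,B]
After op 5 (swap(1, 8)): offset=2, physical=[A,F,k,B,E,D,h,H,I], logical=[k,B,E,D,h,H,I,A,F]
After op 6 (swap(6, 1)): offset=2, physical=[A,F,k,I,E,D,h,H,B], logical=[k,I,E,D,h,H,B,A,F]
After op 7 (replace(5, 'b')): offset=2, physical=[A,F,k,I,E,D,h,b,B], logical=[k,I,E,D,h,b,B,A,F]
After op 8 (replace(3, 'f')): offset=2, physical=[A,F,k,I,E,f,h,b,B], logical=[k,I,E,f,h,b,B,A,F]
After op 9 (replace(6, 'm')): offset=2, physical=[A,F,k,I,E,f,h,b,m], logical=[k,I,E,f,h,b,m,A,F]

Answer: m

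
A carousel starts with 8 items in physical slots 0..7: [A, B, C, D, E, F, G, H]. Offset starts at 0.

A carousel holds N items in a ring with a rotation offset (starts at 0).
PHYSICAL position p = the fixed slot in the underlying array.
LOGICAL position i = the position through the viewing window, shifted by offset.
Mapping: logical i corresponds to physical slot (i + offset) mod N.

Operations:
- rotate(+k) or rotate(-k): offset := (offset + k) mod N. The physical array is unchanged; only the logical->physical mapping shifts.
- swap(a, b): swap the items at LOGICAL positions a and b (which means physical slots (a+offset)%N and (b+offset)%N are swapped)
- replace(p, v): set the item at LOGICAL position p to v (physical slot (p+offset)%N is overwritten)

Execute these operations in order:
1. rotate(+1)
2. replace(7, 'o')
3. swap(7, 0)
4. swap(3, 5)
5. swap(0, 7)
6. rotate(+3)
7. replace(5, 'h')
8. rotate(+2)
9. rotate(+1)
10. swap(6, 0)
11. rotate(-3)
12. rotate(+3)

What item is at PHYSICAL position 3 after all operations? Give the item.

After op 1 (rotate(+1)): offset=1, physical=[A,B,C,D,E,F,G,H], logical=[B,C,D,E,F,G,H,A]
After op 2 (replace(7, 'o')): offset=1, physical=[o,B,C,D,E,F,G,H], logical=[B,C,D,E,F,G,H,o]
After op 3 (swap(7, 0)): offset=1, physical=[B,o,C,D,E,F,G,H], logical=[o,C,D,E,F,G,H,B]
After op 4 (swap(3, 5)): offset=1, physical=[B,o,C,D,G,F,E,H], logical=[o,C,D,G,F,E,H,B]
After op 5 (swap(0, 7)): offset=1, physical=[o,B,C,D,G,F,E,H], logical=[B,C,D,G,F,E,H,o]
After op 6 (rotate(+3)): offset=4, physical=[o,B,C,D,G,F,E,H], logical=[G,F,E,H,o,B,C,D]
After op 7 (replace(5, 'h')): offset=4, physical=[o,h,C,D,G,F,E,H], logical=[G,F,E,H,o,h,C,D]
After op 8 (rotate(+2)): offset=6, physical=[o,h,C,D,G,F,E,H], logical=[E,H,o,h,C,D,G,F]
After op 9 (rotate(+1)): offset=7, physical=[o,h,C,D,G,F,E,H], logical=[H,o,h,C,D,G,F,E]
After op 10 (swap(6, 0)): offset=7, physical=[o,h,C,D,G,H,E,F], logical=[F,o,h,C,D,G,H,E]
After op 11 (rotate(-3)): offset=4, physical=[o,h,C,D,G,H,E,F], logical=[G,H,E,F,o,h,C,D]
After op 12 (rotate(+3)): offset=7, physical=[o,h,C,D,G,H,E,F], logical=[F,o,h,C,D,G,H,E]

Answer: D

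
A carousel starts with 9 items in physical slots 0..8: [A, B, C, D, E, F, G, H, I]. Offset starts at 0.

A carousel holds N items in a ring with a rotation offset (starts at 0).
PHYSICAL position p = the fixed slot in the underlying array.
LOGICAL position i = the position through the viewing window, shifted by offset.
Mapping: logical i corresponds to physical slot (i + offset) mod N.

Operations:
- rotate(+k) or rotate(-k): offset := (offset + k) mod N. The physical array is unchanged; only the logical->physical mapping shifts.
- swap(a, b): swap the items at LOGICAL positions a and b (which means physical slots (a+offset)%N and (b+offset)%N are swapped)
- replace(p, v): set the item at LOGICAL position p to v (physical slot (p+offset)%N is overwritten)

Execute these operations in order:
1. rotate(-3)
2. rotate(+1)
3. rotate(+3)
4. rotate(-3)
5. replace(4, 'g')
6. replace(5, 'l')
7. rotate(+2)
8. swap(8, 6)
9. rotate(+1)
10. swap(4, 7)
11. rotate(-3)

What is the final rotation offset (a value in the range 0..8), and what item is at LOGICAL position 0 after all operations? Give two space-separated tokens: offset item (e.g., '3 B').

Answer: 7 H

Derivation:
After op 1 (rotate(-3)): offset=6, physical=[A,B,C,D,E,F,G,H,I], logical=[G,H,I,A,B,C,D,E,F]
After op 2 (rotate(+1)): offset=7, physical=[A,B,C,D,E,F,G,H,I], logical=[H,I,A,B,C,D,E,F,G]
After op 3 (rotate(+3)): offset=1, physical=[A,B,C,D,E,F,G,H,I], logical=[B,C,D,E,F,G,H,I,A]
After op 4 (rotate(-3)): offset=7, physical=[A,B,C,D,E,F,G,H,I], logical=[H,I,A,B,C,D,E,F,G]
After op 5 (replace(4, 'g')): offset=7, physical=[A,B,g,D,E,F,G,H,I], logical=[H,I,A,B,g,D,E,F,G]
After op 6 (replace(5, 'l')): offset=7, physical=[A,B,g,l,E,F,G,H,I], logical=[H,I,A,B,g,l,E,F,G]
After op 7 (rotate(+2)): offset=0, physical=[A,B,g,l,E,F,G,H,I], logical=[A,B,g,l,E,F,G,H,I]
After op 8 (swap(8, 6)): offset=0, physical=[A,B,g,l,E,F,I,H,G], logical=[A,B,g,l,E,F,I,H,G]
After op 9 (rotate(+1)): offset=1, physical=[A,B,g,l,E,F,I,H,G], logical=[B,g,l,E,F,I,H,G,A]
After op 10 (swap(4, 7)): offset=1, physical=[A,B,g,l,E,G,I,H,F], logical=[B,g,l,E,G,I,H,F,A]
After op 11 (rotate(-3)): offset=7, physical=[A,B,g,l,E,G,I,H,F], logical=[H,F,A,B,g,l,E,G,I]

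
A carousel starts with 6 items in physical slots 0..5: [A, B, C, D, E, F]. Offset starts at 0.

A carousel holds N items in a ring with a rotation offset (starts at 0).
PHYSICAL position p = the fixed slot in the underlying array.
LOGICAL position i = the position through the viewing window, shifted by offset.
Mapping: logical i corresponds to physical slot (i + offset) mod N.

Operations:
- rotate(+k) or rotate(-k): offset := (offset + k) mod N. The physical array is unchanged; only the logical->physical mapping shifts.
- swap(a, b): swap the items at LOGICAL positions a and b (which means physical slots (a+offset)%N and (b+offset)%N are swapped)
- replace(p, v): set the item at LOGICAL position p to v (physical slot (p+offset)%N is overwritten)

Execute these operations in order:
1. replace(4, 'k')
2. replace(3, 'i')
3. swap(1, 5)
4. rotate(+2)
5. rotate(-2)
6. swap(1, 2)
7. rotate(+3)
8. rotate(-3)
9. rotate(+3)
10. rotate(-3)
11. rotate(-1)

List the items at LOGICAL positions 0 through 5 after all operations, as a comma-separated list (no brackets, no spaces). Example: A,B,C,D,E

Answer: B,A,C,F,i,k

Derivation:
After op 1 (replace(4, 'k')): offset=0, physical=[A,B,C,D,k,F], logical=[A,B,C,D,k,F]
After op 2 (replace(3, 'i')): offset=0, physical=[A,B,C,i,k,F], logical=[A,B,C,i,k,F]
After op 3 (swap(1, 5)): offset=0, physical=[A,F,C,i,k,B], logical=[A,F,C,i,k,B]
After op 4 (rotate(+2)): offset=2, physical=[A,F,C,i,k,B], logical=[C,i,k,B,A,F]
After op 5 (rotate(-2)): offset=0, physical=[A,F,C,i,k,B], logical=[A,F,C,i,k,B]
After op 6 (swap(1, 2)): offset=0, physical=[A,C,F,i,k,B], logical=[A,C,F,i,k,B]
After op 7 (rotate(+3)): offset=3, physical=[A,C,F,i,k,B], logical=[i,k,B,A,C,F]
After op 8 (rotate(-3)): offset=0, physical=[A,C,F,i,k,B], logical=[A,C,F,i,k,B]
After op 9 (rotate(+3)): offset=3, physical=[A,C,F,i,k,B], logical=[i,k,B,A,C,F]
After op 10 (rotate(-3)): offset=0, physical=[A,C,F,i,k,B], logical=[A,C,F,i,k,B]
After op 11 (rotate(-1)): offset=5, physical=[A,C,F,i,k,B], logical=[B,A,C,F,i,k]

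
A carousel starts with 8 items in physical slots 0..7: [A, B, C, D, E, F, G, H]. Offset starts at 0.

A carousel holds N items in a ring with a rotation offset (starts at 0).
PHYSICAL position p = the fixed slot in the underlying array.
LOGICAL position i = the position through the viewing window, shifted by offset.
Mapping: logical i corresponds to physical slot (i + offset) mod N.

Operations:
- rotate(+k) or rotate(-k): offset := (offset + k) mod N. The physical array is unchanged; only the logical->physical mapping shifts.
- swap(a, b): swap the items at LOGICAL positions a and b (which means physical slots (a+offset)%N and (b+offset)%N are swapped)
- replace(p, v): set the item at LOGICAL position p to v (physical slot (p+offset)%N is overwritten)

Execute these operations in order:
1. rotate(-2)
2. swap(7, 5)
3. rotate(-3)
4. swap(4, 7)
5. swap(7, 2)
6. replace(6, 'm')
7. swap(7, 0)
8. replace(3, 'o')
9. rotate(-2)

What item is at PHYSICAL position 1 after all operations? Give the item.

After op 1 (rotate(-2)): offset=6, physical=[A,B,C,D,E,F,G,H], logical=[G,H,A,B,C,D,E,F]
After op 2 (swap(7, 5)): offset=6, physical=[A,B,C,F,E,D,G,H], logical=[G,H,A,B,C,F,E,D]
After op 3 (rotate(-3)): offset=3, physical=[A,B,C,F,E,D,G,H], logical=[F,E,D,G,H,A,B,C]
After op 4 (swap(4, 7)): offset=3, physical=[A,B,H,F,E,D,G,C], logical=[F,E,D,G,C,A,B,H]
After op 5 (swap(7, 2)): offset=3, physical=[A,B,D,F,E,H,G,C], logical=[F,E,H,G,C,A,B,D]
After op 6 (replace(6, 'm')): offset=3, physical=[A,m,D,F,E,H,G,C], logical=[F,E,H,G,C,A,m,D]
After op 7 (swap(7, 0)): offset=3, physical=[A,m,F,D,E,H,G,C], logical=[D,E,H,G,C,A,m,F]
After op 8 (replace(3, 'o')): offset=3, physical=[A,m,F,D,E,H,o,C], logical=[D,E,H,o,C,A,m,F]
After op 9 (rotate(-2)): offset=1, physical=[A,m,F,D,E,H,o,C], logical=[m,F,D,E,H,o,C,A]

Answer: m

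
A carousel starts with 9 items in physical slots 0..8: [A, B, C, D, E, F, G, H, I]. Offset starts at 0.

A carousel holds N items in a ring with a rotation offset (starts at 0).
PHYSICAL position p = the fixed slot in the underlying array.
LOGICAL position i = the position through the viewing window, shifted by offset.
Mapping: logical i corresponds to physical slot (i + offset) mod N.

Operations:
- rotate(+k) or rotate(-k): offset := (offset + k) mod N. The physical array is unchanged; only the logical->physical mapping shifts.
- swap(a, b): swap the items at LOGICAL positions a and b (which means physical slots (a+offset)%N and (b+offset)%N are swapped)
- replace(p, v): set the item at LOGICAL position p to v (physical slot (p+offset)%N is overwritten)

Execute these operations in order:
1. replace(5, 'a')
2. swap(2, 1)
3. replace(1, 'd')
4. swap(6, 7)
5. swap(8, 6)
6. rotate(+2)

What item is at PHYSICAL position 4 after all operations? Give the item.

After op 1 (replace(5, 'a')): offset=0, physical=[A,B,C,D,E,a,G,H,I], logical=[A,B,C,D,E,a,G,H,I]
After op 2 (swap(2, 1)): offset=0, physical=[A,C,B,D,E,a,G,H,I], logical=[A,C,B,D,E,a,G,H,I]
After op 3 (replace(1, 'd')): offset=0, physical=[A,d,B,D,E,a,G,H,I], logical=[A,d,B,D,E,a,G,H,I]
After op 4 (swap(6, 7)): offset=0, physical=[A,d,B,D,E,a,H,G,I], logical=[A,d,B,D,E,a,H,G,I]
After op 5 (swap(8, 6)): offset=0, physical=[A,d,B,D,E,a,I,G,H], logical=[A,d,B,D,E,a,I,G,H]
After op 6 (rotate(+2)): offset=2, physical=[A,d,B,D,E,a,I,G,H], logical=[B,D,E,a,I,G,H,A,d]

Answer: E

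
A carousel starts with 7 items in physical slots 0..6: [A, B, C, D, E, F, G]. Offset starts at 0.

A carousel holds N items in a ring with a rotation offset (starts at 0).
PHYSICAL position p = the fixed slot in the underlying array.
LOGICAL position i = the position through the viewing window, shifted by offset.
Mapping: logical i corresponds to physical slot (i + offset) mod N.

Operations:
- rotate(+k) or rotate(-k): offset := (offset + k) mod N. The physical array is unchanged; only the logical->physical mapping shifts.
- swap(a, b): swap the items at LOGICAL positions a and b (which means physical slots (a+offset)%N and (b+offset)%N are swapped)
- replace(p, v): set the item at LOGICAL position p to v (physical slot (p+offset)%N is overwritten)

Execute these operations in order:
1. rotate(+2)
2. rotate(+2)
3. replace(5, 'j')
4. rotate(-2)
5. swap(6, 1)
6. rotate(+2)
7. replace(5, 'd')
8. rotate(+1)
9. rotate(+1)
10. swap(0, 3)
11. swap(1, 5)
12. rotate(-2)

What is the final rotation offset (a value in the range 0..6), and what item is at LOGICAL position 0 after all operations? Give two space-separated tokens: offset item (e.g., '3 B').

Answer: 4 A

Derivation:
After op 1 (rotate(+2)): offset=2, physical=[A,B,C,D,E,F,G], logical=[C,D,E,F,G,A,B]
After op 2 (rotate(+2)): offset=4, physical=[A,B,C,D,E,F,G], logical=[E,F,G,A,B,C,D]
After op 3 (replace(5, 'j')): offset=4, physical=[A,B,j,D,E,F,G], logical=[E,F,G,A,B,j,D]
After op 4 (rotate(-2)): offset=2, physical=[A,B,j,D,E,F,G], logical=[j,D,E,F,G,A,B]
After op 5 (swap(6, 1)): offset=2, physical=[A,D,j,B,E,F,G], logical=[j,B,E,F,G,A,D]
After op 6 (rotate(+2)): offset=4, physical=[A,D,j,B,E,F,G], logical=[E,F,G,A,D,j,B]
After op 7 (replace(5, 'd')): offset=4, physical=[A,D,d,B,E,F,G], logical=[E,F,G,A,D,d,B]
After op 8 (rotate(+1)): offset=5, physical=[A,D,d,B,E,F,G], logical=[F,G,A,D,d,B,E]
After op 9 (rotate(+1)): offset=6, physical=[A,D,d,B,E,F,G], logical=[G,A,D,d,B,E,F]
After op 10 (swap(0, 3)): offset=6, physical=[A,D,G,B,E,F,d], logical=[d,A,D,G,B,E,F]
After op 11 (swap(1, 5)): offset=6, physical=[E,D,G,B,A,F,d], logical=[d,E,D,G,B,A,F]
After op 12 (rotate(-2)): offset=4, physical=[E,D,G,B,A,F,d], logical=[A,F,d,E,D,G,B]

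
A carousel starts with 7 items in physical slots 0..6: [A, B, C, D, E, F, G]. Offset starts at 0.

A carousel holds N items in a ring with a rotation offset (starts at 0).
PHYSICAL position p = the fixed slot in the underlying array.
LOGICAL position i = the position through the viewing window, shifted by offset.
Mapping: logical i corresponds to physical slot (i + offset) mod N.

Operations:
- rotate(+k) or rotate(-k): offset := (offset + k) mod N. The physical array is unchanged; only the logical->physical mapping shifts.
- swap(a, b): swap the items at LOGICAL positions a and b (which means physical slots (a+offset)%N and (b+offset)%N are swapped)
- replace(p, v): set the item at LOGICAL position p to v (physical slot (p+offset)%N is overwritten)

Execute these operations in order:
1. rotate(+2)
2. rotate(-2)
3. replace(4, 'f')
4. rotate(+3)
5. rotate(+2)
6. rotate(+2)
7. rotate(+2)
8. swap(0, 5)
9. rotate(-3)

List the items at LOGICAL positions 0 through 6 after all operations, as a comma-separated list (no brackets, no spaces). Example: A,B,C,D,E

Answer: G,C,B,A,D,f,F

Derivation:
After op 1 (rotate(+2)): offset=2, physical=[A,B,C,D,E,F,G], logical=[C,D,E,F,G,A,B]
After op 2 (rotate(-2)): offset=0, physical=[A,B,C,D,E,F,G], logical=[A,B,C,D,E,F,G]
After op 3 (replace(4, 'f')): offset=0, physical=[A,B,C,D,f,F,G], logical=[A,B,C,D,f,F,G]
After op 4 (rotate(+3)): offset=3, physical=[A,B,C,D,f,F,G], logical=[D,f,F,G,A,B,C]
After op 5 (rotate(+2)): offset=5, physical=[A,B,C,D,f,F,G], logical=[F,G,A,B,C,D,f]
After op 6 (rotate(+2)): offset=0, physical=[A,B,C,D,f,F,G], logical=[A,B,C,D,f,F,G]
After op 7 (rotate(+2)): offset=2, physical=[A,B,C,D,f,F,G], logical=[C,D,f,F,G,A,B]
After op 8 (swap(0, 5)): offset=2, physical=[C,B,A,D,f,F,G], logical=[A,D,f,F,G,C,B]
After op 9 (rotate(-3)): offset=6, physical=[C,B,A,D,f,F,G], logical=[G,C,B,A,D,f,F]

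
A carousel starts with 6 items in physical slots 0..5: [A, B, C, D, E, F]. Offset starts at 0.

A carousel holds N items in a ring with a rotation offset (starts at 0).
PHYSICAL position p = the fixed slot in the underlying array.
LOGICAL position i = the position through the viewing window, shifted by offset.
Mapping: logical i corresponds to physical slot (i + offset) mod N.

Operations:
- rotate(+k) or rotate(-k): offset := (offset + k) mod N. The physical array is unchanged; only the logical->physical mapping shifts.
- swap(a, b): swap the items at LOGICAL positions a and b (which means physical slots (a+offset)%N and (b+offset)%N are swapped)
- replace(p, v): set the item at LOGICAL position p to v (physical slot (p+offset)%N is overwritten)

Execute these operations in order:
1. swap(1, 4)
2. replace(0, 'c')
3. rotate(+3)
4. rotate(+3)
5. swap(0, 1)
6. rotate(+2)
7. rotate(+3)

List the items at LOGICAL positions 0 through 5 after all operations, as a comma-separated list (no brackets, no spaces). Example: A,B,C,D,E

Answer: F,E,c,C,D,B

Derivation:
After op 1 (swap(1, 4)): offset=0, physical=[A,E,C,D,B,F], logical=[A,E,C,D,B,F]
After op 2 (replace(0, 'c')): offset=0, physical=[c,E,C,D,B,F], logical=[c,E,C,D,B,F]
After op 3 (rotate(+3)): offset=3, physical=[c,E,C,D,B,F], logical=[D,B,F,c,E,C]
After op 4 (rotate(+3)): offset=0, physical=[c,E,C,D,B,F], logical=[c,E,C,D,B,F]
After op 5 (swap(0, 1)): offset=0, physical=[E,c,C,D,B,F], logical=[E,c,C,D,B,F]
After op 6 (rotate(+2)): offset=2, physical=[E,c,C,D,B,F], logical=[C,D,B,F,E,c]
After op 7 (rotate(+3)): offset=5, physical=[E,c,C,D,B,F], logical=[F,E,c,C,D,B]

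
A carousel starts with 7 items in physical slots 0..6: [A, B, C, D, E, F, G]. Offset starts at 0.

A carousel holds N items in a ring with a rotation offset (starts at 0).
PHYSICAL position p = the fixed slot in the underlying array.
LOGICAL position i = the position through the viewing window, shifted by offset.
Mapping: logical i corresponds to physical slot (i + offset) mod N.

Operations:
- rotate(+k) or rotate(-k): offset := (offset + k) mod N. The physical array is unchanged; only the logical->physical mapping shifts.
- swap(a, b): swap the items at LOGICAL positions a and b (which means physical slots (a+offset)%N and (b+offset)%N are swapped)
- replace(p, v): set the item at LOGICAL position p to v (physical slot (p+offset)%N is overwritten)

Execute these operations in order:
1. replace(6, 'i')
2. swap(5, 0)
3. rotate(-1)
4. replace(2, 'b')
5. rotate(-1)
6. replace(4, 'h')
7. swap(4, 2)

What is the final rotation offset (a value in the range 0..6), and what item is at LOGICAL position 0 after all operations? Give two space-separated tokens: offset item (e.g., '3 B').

After op 1 (replace(6, 'i')): offset=0, physical=[A,B,C,D,E,F,i], logical=[A,B,C,D,E,F,i]
After op 2 (swap(5, 0)): offset=0, physical=[F,B,C,D,E,A,i], logical=[F,B,C,D,E,A,i]
After op 3 (rotate(-1)): offset=6, physical=[F,B,C,D,E,A,i], logical=[i,F,B,C,D,E,A]
After op 4 (replace(2, 'b')): offset=6, physical=[F,b,C,D,E,A,i], logical=[i,F,b,C,D,E,A]
After op 5 (rotate(-1)): offset=5, physical=[F,b,C,D,E,A,i], logical=[A,i,F,b,C,D,E]
After op 6 (replace(4, 'h')): offset=5, physical=[F,b,h,D,E,A,i], logical=[A,i,F,b,h,D,E]
After op 7 (swap(4, 2)): offset=5, physical=[h,b,F,D,E,A,i], logical=[A,i,h,b,F,D,E]

Answer: 5 A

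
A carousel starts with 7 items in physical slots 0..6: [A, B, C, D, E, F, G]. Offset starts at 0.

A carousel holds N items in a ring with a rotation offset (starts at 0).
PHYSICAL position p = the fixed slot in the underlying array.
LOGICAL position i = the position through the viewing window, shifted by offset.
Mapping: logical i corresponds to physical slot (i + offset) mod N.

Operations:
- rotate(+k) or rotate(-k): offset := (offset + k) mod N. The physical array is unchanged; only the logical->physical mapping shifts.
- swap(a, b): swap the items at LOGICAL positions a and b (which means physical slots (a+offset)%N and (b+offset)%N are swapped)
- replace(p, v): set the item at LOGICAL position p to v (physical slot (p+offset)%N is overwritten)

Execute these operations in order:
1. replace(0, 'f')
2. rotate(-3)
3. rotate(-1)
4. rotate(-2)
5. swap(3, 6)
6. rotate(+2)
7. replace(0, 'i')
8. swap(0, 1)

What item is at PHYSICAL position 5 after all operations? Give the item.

After op 1 (replace(0, 'f')): offset=0, physical=[f,B,C,D,E,F,G], logical=[f,B,C,D,E,F,G]
After op 2 (rotate(-3)): offset=4, physical=[f,B,C,D,E,F,G], logical=[E,F,G,f,B,C,D]
After op 3 (rotate(-1)): offset=3, physical=[f,B,C,D,E,F,G], logical=[D,E,F,G,f,B,C]
After op 4 (rotate(-2)): offset=1, physical=[f,B,C,D,E,F,G], logical=[B,C,D,E,F,G,f]
After op 5 (swap(3, 6)): offset=1, physical=[E,B,C,D,f,F,G], logical=[B,C,D,f,F,G,E]
After op 6 (rotate(+2)): offset=3, physical=[E,B,C,D,f,F,G], logical=[D,f,F,G,E,B,C]
After op 7 (replace(0, 'i')): offset=3, physical=[E,B,C,i,f,F,G], logical=[i,f,F,G,E,B,C]
After op 8 (swap(0, 1)): offset=3, physical=[E,B,C,f,i,F,G], logical=[f,i,F,G,E,B,C]

Answer: F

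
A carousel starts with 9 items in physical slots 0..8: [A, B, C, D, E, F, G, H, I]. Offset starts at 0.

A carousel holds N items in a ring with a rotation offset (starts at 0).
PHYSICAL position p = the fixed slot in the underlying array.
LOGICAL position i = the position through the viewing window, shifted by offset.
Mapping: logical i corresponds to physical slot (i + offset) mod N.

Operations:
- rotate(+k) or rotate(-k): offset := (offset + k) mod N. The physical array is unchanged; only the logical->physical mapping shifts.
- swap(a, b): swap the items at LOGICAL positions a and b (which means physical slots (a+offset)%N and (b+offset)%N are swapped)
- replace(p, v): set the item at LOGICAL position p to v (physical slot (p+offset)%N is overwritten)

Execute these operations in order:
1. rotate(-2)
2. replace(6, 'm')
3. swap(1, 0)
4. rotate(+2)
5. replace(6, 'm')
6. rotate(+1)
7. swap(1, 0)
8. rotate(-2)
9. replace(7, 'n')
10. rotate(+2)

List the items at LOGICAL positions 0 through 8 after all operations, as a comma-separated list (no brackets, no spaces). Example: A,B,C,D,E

After op 1 (rotate(-2)): offset=7, physical=[A,B,C,D,E,F,G,H,I], logical=[H,I,A,B,C,D,E,F,G]
After op 2 (replace(6, 'm')): offset=7, physical=[A,B,C,D,m,F,G,H,I], logical=[H,I,A,B,C,D,m,F,G]
After op 3 (swap(1, 0)): offset=7, physical=[A,B,C,D,m,F,G,I,H], logical=[I,H,A,B,C,D,m,F,G]
After op 4 (rotate(+2)): offset=0, physical=[A,B,C,D,m,F,G,I,H], logical=[A,B,C,D,m,F,G,I,H]
After op 5 (replace(6, 'm')): offset=0, physical=[A,B,C,D,m,F,m,I,H], logical=[A,B,C,D,m,F,m,I,H]
After op 6 (rotate(+1)): offset=1, physical=[A,B,C,D,m,F,m,I,H], logical=[B,C,D,m,F,m,I,H,A]
After op 7 (swap(1, 0)): offset=1, physical=[A,C,B,D,m,F,m,I,H], logical=[C,B,D,m,F,m,I,H,A]
After op 8 (rotate(-2)): offset=8, physical=[A,C,B,D,m,F,m,I,H], logical=[H,A,C,B,D,m,F,m,I]
After op 9 (replace(7, 'n')): offset=8, physical=[A,C,B,D,m,F,n,I,H], logical=[H,A,C,B,D,m,F,n,I]
After op 10 (rotate(+2)): offset=1, physical=[A,C,B,D,m,F,n,I,H], logical=[C,B,D,m,F,n,I,H,A]

Answer: C,B,D,m,F,n,I,H,A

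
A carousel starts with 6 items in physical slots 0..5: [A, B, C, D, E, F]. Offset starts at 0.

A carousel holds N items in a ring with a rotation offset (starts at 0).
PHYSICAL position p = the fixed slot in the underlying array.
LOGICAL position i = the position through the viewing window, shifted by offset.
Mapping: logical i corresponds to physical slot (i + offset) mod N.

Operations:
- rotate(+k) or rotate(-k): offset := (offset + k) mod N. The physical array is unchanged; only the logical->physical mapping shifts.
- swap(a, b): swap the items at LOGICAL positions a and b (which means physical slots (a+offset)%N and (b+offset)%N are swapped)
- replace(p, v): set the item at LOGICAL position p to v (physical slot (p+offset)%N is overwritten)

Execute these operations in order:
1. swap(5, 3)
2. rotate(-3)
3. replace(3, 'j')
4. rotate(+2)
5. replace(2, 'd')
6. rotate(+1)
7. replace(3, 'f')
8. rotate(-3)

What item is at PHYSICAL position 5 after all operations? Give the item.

Answer: D

Derivation:
After op 1 (swap(5, 3)): offset=0, physical=[A,B,C,F,E,D], logical=[A,B,C,F,E,D]
After op 2 (rotate(-3)): offset=3, physical=[A,B,C,F,E,D], logical=[F,E,D,A,B,C]
After op 3 (replace(3, 'j')): offset=3, physical=[j,B,C,F,E,D], logical=[F,E,D,j,B,C]
After op 4 (rotate(+2)): offset=5, physical=[j,B,C,F,E,D], logical=[D,j,B,C,F,E]
After op 5 (replace(2, 'd')): offset=5, physical=[j,d,C,F,E,D], logical=[D,j,d,C,F,E]
After op 6 (rotate(+1)): offset=0, physical=[j,d,C,F,E,D], logical=[j,d,C,F,E,D]
After op 7 (replace(3, 'f')): offset=0, physical=[j,d,C,f,E,D], logical=[j,d,C,f,E,D]
After op 8 (rotate(-3)): offset=3, physical=[j,d,C,f,E,D], logical=[f,E,D,j,d,C]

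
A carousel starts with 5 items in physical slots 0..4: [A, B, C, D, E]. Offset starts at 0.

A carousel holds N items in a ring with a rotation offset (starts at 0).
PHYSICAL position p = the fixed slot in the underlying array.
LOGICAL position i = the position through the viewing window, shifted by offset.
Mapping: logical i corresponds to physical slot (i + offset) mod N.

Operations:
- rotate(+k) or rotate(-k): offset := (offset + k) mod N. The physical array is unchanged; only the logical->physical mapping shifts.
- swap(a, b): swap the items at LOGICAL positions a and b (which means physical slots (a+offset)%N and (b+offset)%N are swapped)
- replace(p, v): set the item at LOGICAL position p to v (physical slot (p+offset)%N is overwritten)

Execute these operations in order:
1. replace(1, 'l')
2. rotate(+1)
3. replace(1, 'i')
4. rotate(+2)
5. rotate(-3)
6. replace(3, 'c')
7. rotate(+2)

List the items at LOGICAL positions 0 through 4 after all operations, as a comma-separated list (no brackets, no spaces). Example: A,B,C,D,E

Answer: i,c,E,A,l

Derivation:
After op 1 (replace(1, 'l')): offset=0, physical=[A,l,C,D,E], logical=[A,l,C,D,E]
After op 2 (rotate(+1)): offset=1, physical=[A,l,C,D,E], logical=[l,C,D,E,A]
After op 3 (replace(1, 'i')): offset=1, physical=[A,l,i,D,E], logical=[l,i,D,E,A]
After op 4 (rotate(+2)): offset=3, physical=[A,l,i,D,E], logical=[D,E,A,l,i]
After op 5 (rotate(-3)): offset=0, physical=[A,l,i,D,E], logical=[A,l,i,D,E]
After op 6 (replace(3, 'c')): offset=0, physical=[A,l,i,c,E], logical=[A,l,i,c,E]
After op 7 (rotate(+2)): offset=2, physical=[A,l,i,c,E], logical=[i,c,E,A,l]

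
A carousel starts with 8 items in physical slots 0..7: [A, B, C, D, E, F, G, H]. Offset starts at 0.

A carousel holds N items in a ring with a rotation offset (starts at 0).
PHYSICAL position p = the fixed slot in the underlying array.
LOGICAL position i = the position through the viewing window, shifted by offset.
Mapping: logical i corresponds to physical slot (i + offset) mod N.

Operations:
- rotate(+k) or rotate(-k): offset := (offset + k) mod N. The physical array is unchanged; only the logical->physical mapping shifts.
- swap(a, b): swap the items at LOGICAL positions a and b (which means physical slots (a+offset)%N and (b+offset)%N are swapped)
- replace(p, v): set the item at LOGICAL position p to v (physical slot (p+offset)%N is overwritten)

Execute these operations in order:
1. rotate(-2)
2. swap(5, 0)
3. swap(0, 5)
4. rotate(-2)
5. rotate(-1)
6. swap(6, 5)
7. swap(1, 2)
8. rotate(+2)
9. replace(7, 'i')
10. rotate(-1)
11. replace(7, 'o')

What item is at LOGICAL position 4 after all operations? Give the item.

Answer: B

Derivation:
After op 1 (rotate(-2)): offset=6, physical=[A,B,C,D,E,F,G,H], logical=[G,H,A,B,C,D,E,F]
After op 2 (swap(5, 0)): offset=6, physical=[A,B,C,G,E,F,D,H], logical=[D,H,A,B,C,G,E,F]
After op 3 (swap(0, 5)): offset=6, physical=[A,B,C,D,E,F,G,H], logical=[G,H,A,B,C,D,E,F]
After op 4 (rotate(-2)): offset=4, physical=[A,B,C,D,E,F,G,H], logical=[E,F,G,H,A,B,C,D]
After op 5 (rotate(-1)): offset=3, physical=[A,B,C,D,E,F,G,H], logical=[D,E,F,G,H,A,B,C]
After op 6 (swap(6, 5)): offset=3, physical=[B,A,C,D,E,F,G,H], logical=[D,E,F,G,H,B,A,C]
After op 7 (swap(1, 2)): offset=3, physical=[B,A,C,D,F,E,G,H], logical=[D,F,E,G,H,B,A,C]
After op 8 (rotate(+2)): offset=5, physical=[B,A,C,D,F,E,G,H], logical=[E,G,H,B,A,C,D,F]
After op 9 (replace(7, 'i')): offset=5, physical=[B,A,C,D,i,E,G,H], logical=[E,G,H,B,A,C,D,i]
After op 10 (rotate(-1)): offset=4, physical=[B,A,C,D,i,E,G,H], logical=[i,E,G,H,B,A,C,D]
After op 11 (replace(7, 'o')): offset=4, physical=[B,A,C,o,i,E,G,H], logical=[i,E,G,H,B,A,C,o]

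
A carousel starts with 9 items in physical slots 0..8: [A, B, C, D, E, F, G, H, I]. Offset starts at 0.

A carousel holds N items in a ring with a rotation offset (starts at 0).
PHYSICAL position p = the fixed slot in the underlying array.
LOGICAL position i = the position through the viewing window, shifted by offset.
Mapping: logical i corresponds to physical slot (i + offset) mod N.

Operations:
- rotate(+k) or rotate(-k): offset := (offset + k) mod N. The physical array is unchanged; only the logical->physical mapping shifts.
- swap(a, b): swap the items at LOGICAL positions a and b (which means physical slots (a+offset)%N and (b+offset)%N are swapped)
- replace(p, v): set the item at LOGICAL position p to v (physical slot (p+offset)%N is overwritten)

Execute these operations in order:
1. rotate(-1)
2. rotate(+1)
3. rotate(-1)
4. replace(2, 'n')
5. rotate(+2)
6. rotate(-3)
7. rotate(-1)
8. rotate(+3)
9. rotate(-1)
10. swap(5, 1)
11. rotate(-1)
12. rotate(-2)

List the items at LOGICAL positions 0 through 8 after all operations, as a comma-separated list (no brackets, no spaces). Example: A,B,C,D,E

After op 1 (rotate(-1)): offset=8, physical=[A,B,C,D,E,F,G,H,I], logical=[I,A,B,C,D,E,F,G,H]
After op 2 (rotate(+1)): offset=0, physical=[A,B,C,D,E,F,G,H,I], logical=[A,B,C,D,E,F,G,H,I]
After op 3 (rotate(-1)): offset=8, physical=[A,B,C,D,E,F,G,H,I], logical=[I,A,B,C,D,E,F,G,H]
After op 4 (replace(2, 'n')): offset=8, physical=[A,n,C,D,E,F,G,H,I], logical=[I,A,n,C,D,E,F,G,H]
After op 5 (rotate(+2)): offset=1, physical=[A,n,C,D,E,F,G,H,I], logical=[n,C,D,E,F,G,H,I,A]
After op 6 (rotate(-3)): offset=7, physical=[A,n,C,D,E,F,G,H,I], logical=[H,I,A,n,C,D,E,F,G]
After op 7 (rotate(-1)): offset=6, physical=[A,n,C,D,E,F,G,H,I], logical=[G,H,I,A,n,C,D,E,F]
After op 8 (rotate(+3)): offset=0, physical=[A,n,C,D,E,F,G,H,I], logical=[A,n,C,D,E,F,G,H,I]
After op 9 (rotate(-1)): offset=8, physical=[A,n,C,D,E,F,G,H,I], logical=[I,A,n,C,D,E,F,G,H]
After op 10 (swap(5, 1)): offset=8, physical=[E,n,C,D,A,F,G,H,I], logical=[I,E,n,C,D,A,F,G,H]
After op 11 (rotate(-1)): offset=7, physical=[E,n,C,D,A,F,G,H,I], logical=[H,I,E,n,C,D,A,F,G]
After op 12 (rotate(-2)): offset=5, physical=[E,n,C,D,A,F,G,H,I], logical=[F,G,H,I,E,n,C,D,A]

Answer: F,G,H,I,E,n,C,D,A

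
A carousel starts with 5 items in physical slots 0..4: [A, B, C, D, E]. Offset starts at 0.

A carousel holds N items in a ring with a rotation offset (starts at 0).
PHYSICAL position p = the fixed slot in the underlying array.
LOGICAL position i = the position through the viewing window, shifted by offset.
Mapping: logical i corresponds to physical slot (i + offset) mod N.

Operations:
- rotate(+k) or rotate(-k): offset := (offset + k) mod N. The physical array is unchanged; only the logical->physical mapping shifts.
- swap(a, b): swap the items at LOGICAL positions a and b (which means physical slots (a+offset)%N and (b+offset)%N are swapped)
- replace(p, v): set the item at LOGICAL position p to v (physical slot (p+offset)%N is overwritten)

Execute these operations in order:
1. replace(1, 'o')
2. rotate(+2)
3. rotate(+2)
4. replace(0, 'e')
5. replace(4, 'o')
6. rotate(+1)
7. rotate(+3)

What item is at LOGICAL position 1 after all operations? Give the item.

Answer: e

Derivation:
After op 1 (replace(1, 'o')): offset=0, physical=[A,o,C,D,E], logical=[A,o,C,D,E]
After op 2 (rotate(+2)): offset=2, physical=[A,o,C,D,E], logical=[C,D,E,A,o]
After op 3 (rotate(+2)): offset=4, physical=[A,o,C,D,E], logical=[E,A,o,C,D]
After op 4 (replace(0, 'e')): offset=4, physical=[A,o,C,D,e], logical=[e,A,o,C,D]
After op 5 (replace(4, 'o')): offset=4, physical=[A,o,C,o,e], logical=[e,A,o,C,o]
After op 6 (rotate(+1)): offset=0, physical=[A,o,C,o,e], logical=[A,o,C,o,e]
After op 7 (rotate(+3)): offset=3, physical=[A,o,C,o,e], logical=[o,e,A,o,C]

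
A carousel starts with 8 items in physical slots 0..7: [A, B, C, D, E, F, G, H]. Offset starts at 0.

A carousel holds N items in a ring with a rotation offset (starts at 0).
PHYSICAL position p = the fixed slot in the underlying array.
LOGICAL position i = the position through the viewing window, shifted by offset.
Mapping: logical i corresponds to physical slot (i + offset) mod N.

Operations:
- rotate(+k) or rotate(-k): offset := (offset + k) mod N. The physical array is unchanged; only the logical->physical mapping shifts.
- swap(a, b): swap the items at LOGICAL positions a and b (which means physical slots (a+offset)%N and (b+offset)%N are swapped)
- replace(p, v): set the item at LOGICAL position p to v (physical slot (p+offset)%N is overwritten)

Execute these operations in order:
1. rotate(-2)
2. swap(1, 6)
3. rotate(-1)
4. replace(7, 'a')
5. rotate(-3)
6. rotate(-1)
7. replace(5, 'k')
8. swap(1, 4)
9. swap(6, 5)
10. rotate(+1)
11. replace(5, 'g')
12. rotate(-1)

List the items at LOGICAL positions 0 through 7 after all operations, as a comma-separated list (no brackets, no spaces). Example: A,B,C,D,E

After op 1 (rotate(-2)): offset=6, physical=[A,B,C,D,E,F,G,H], logical=[G,H,A,B,C,D,E,F]
After op 2 (swap(1, 6)): offset=6, physical=[A,B,C,D,H,F,G,E], logical=[G,E,A,B,C,D,H,F]
After op 3 (rotate(-1)): offset=5, physical=[A,B,C,D,H,F,G,E], logical=[F,G,E,A,B,C,D,H]
After op 4 (replace(7, 'a')): offset=5, physical=[A,B,C,D,a,F,G,E], logical=[F,G,E,A,B,C,D,a]
After op 5 (rotate(-3)): offset=2, physical=[A,B,C,D,a,F,G,E], logical=[C,D,a,F,G,E,A,B]
After op 6 (rotate(-1)): offset=1, physical=[A,B,C,D,a,F,G,E], logical=[B,C,D,a,F,G,E,A]
After op 7 (replace(5, 'k')): offset=1, physical=[A,B,C,D,a,F,k,E], logical=[B,C,D,a,F,k,E,A]
After op 8 (swap(1, 4)): offset=1, physical=[A,B,F,D,a,C,k,E], logical=[B,F,D,a,C,k,E,A]
After op 9 (swap(6, 5)): offset=1, physical=[A,B,F,D,a,C,E,k], logical=[B,F,D,a,C,E,k,A]
After op 10 (rotate(+1)): offset=2, physical=[A,B,F,D,a,C,E,k], logical=[F,D,a,C,E,k,A,B]
After op 11 (replace(5, 'g')): offset=2, physical=[A,B,F,D,a,C,E,g], logical=[F,D,a,C,E,g,A,B]
After op 12 (rotate(-1)): offset=1, physical=[A,B,F,D,a,C,E,g], logical=[B,F,D,a,C,E,g,A]

Answer: B,F,D,a,C,E,g,A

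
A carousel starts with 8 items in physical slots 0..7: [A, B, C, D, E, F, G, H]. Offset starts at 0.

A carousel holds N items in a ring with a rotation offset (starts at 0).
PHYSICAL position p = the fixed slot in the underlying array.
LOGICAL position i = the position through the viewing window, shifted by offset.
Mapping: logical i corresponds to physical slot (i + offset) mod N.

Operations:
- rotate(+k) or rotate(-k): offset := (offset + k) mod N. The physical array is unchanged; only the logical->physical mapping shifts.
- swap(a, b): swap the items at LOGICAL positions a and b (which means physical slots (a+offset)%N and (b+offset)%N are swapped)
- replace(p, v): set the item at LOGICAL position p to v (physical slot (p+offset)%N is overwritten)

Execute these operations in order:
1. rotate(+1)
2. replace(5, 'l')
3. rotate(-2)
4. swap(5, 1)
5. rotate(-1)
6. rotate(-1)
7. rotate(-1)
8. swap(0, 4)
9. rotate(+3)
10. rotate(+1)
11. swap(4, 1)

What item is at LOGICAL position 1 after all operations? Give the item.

After op 1 (rotate(+1)): offset=1, physical=[A,B,C,D,E,F,G,H], logical=[B,C,D,E,F,G,H,A]
After op 2 (replace(5, 'l')): offset=1, physical=[A,B,C,D,E,F,l,H], logical=[B,C,D,E,F,l,H,A]
After op 3 (rotate(-2)): offset=7, physical=[A,B,C,D,E,F,l,H], logical=[H,A,B,C,D,E,F,l]
After op 4 (swap(5, 1)): offset=7, physical=[E,B,C,D,A,F,l,H], logical=[H,E,B,C,D,A,F,l]
After op 5 (rotate(-1)): offset=6, physical=[E,B,C,D,A,F,l,H], logical=[l,H,E,B,C,D,A,F]
After op 6 (rotate(-1)): offset=5, physical=[E,B,C,D,A,F,l,H], logical=[F,l,H,E,B,C,D,A]
After op 7 (rotate(-1)): offset=4, physical=[E,B,C,D,A,F,l,H], logical=[A,F,l,H,E,B,C,D]
After op 8 (swap(0, 4)): offset=4, physical=[A,B,C,D,E,F,l,H], logical=[E,F,l,H,A,B,C,D]
After op 9 (rotate(+3)): offset=7, physical=[A,B,C,D,E,F,l,H], logical=[H,A,B,C,D,E,F,l]
After op 10 (rotate(+1)): offset=0, physical=[A,B,C,D,E,F,l,H], logical=[A,B,C,D,E,F,l,H]
After op 11 (swap(4, 1)): offset=0, physical=[A,E,C,D,B,F,l,H], logical=[A,E,C,D,B,F,l,H]

Answer: E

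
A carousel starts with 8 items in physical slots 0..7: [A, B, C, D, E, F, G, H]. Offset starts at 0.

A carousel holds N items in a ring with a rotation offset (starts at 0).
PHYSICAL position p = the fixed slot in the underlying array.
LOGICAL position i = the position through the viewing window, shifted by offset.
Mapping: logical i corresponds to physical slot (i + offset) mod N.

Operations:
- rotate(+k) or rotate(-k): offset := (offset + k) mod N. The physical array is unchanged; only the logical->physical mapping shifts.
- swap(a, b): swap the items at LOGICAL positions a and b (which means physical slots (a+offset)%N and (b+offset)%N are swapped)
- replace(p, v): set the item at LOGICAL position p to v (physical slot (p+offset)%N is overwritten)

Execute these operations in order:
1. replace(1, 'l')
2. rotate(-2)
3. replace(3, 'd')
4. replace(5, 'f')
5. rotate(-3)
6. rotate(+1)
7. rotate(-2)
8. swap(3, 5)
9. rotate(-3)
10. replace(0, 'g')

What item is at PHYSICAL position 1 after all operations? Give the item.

Answer: d

Derivation:
After op 1 (replace(1, 'l')): offset=0, physical=[A,l,C,D,E,F,G,H], logical=[A,l,C,D,E,F,G,H]
After op 2 (rotate(-2)): offset=6, physical=[A,l,C,D,E,F,G,H], logical=[G,H,A,l,C,D,E,F]
After op 3 (replace(3, 'd')): offset=6, physical=[A,d,C,D,E,F,G,H], logical=[G,H,A,d,C,D,E,F]
After op 4 (replace(5, 'f')): offset=6, physical=[A,d,C,f,E,F,G,H], logical=[G,H,A,d,C,f,E,F]
After op 5 (rotate(-3)): offset=3, physical=[A,d,C,f,E,F,G,H], logical=[f,E,F,G,H,A,d,C]
After op 6 (rotate(+1)): offset=4, physical=[A,d,C,f,E,F,G,H], logical=[E,F,G,H,A,d,C,f]
After op 7 (rotate(-2)): offset=2, physical=[A,d,C,f,E,F,G,H], logical=[C,f,E,F,G,H,A,d]
After op 8 (swap(3, 5)): offset=2, physical=[A,d,C,f,E,H,G,F], logical=[C,f,E,H,G,F,A,d]
After op 9 (rotate(-3)): offset=7, physical=[A,d,C,f,E,H,G,F], logical=[F,A,d,C,f,E,H,G]
After op 10 (replace(0, 'g')): offset=7, physical=[A,d,C,f,E,H,G,g], logical=[g,A,d,C,f,E,H,G]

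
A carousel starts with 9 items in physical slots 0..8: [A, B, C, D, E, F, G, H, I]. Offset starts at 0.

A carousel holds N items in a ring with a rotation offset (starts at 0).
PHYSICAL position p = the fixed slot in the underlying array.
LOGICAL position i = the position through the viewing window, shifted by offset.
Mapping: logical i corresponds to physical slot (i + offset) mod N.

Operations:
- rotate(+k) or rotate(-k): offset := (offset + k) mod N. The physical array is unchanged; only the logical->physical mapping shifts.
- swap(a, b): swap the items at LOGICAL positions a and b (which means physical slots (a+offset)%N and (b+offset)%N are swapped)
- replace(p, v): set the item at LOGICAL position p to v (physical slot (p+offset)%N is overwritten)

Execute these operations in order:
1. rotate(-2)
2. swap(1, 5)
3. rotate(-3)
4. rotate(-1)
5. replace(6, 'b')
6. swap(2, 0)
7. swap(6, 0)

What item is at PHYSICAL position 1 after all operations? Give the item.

Answer: B

Derivation:
After op 1 (rotate(-2)): offset=7, physical=[A,B,C,D,E,F,G,H,I], logical=[H,I,A,B,C,D,E,F,G]
After op 2 (swap(1, 5)): offset=7, physical=[A,B,C,I,E,F,G,H,D], logical=[H,D,A,B,C,I,E,F,G]
After op 3 (rotate(-3)): offset=4, physical=[A,B,C,I,E,F,G,H,D], logical=[E,F,G,H,D,A,B,C,I]
After op 4 (rotate(-1)): offset=3, physical=[A,B,C,I,E,F,G,H,D], logical=[I,E,F,G,H,D,A,B,C]
After op 5 (replace(6, 'b')): offset=3, physical=[b,B,C,I,E,F,G,H,D], logical=[I,E,F,G,H,D,b,B,C]
After op 6 (swap(2, 0)): offset=3, physical=[b,B,C,F,E,I,G,H,D], logical=[F,E,I,G,H,D,b,B,C]
After op 7 (swap(6, 0)): offset=3, physical=[F,B,C,b,E,I,G,H,D], logical=[b,E,I,G,H,D,F,B,C]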